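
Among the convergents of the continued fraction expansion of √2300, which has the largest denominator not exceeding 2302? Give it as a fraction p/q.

√2300 = [47; 1, 22, 1, 94, …] (period length 4).
Convergents:
  p_0/q_0 = 47/1
  p_1/q_1 = 48/1
  p_2/q_2 = 1103/23
  p_3/q_3 = 1151/24
  p_4/q_4 = 109297/2279
  p_5/q_5 = 110448/2303
q_4 = 2279 ≤ 2302 < 2303 = q_5, so the answer is 109297/2279.

109297/2279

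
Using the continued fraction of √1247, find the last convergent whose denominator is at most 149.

√1247 = [35; 3, 5, 9, 1, 9, 5, 3, 70, …] (period length 8).
Convergents:
  p_0/q_0 = 35/1
  p_1/q_1 = 106/3
  p_2/q_2 = 565/16
  p_3/q_3 = 5191/147
  p_4/q_4 = 5756/163
q_3 = 147 ≤ 149 < 163 = q_4, so the answer is 5191/147.

5191/147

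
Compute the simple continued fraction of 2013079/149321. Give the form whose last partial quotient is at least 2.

[13; 2, 13, 19, 16, 18]

2013079 = 13×149321 + 71906
149321 = 2×71906 + 5509
71906 = 13×5509 + 289
5509 = 19×289 + 18
289 = 16×18 + 1
18 = 18×1 + 0  (stop)
So 2013079/149321 = [13; 2, 13, 19, 16, 18].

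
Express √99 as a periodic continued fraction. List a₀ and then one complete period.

[9; 1, 18]

a₀ = ⌊√99⌋ = 9.
With m₀=0, d₀=1 and mₖ₊₁ = dₖaₖ − mₖ, dₖ₊₁ = (n − mₖ₊₁²)/dₖ, aₖ₊₁ = ⌊(a₀+mₖ₊₁)/dₖ₊₁⌋:
  k=1: m=9, d=18, a=1
  k=2: m=9, d=1, a=18
d=1 and a=2a₀=18 at k=2, so the next step gives (m, d) = (9, 18) again — its k=1 value — and the period has length 2.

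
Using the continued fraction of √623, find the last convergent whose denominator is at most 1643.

√623 = [24; 1, 23, 1, 48, …] (period length 4).
Convergents:
  p_0/q_0 = 24/1
  p_1/q_1 = 25/1
  p_2/q_2 = 599/24
  p_3/q_3 = 624/25
  p_4/q_4 = 30551/1224
  p_5/q_5 = 31175/1249
  p_6/q_6 = 747576/29951
q_5 = 1249 ≤ 1643 < 29951 = q_6, so the answer is 31175/1249.

31175/1249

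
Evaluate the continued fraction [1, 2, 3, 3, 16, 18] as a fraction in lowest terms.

Fold from the inside: start with 18/1.
  16 + 1/18 = 289/18
  3 + 18/289 = 885/289
  3 + 289/885 = 2944/885
  2 + 885/2944 = 6773/2944
  1 + 2944/6773 = 9717/6773

9717/6773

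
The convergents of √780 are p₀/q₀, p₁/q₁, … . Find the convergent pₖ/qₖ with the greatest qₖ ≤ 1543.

21868/783

√780 = [27; 1, 12, 1, 54, …] (period length 4).
Convergents:
  p_0/q_0 = 27/1
  p_1/q_1 = 28/1
  p_2/q_2 = 363/13
  p_3/q_3 = 391/14
  p_4/q_4 = 21477/769
  p_5/q_5 = 21868/783
  p_6/q_6 = 283893/10165
q_5 = 783 ≤ 1543 < 10165 = q_6, so the answer is 21868/783.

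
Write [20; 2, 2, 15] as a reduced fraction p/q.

Fold from the inside: start with 15/1.
  2 + 1/15 = 31/15
  2 + 15/31 = 77/31
  20 + 31/77 = 1571/77

1571/77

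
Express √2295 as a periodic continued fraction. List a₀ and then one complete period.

[47; 1, 9, 1, 1, 1, 9, 1, 94]

a₀ = ⌊√2295⌋ = 47.
With m₀=0, d₀=1 and mₖ₊₁ = dₖaₖ − mₖ, dₖ₊₁ = (n − mₖ₊₁²)/dₖ, aₖ₊₁ = ⌊(a₀+mₖ₊₁)/dₖ₊₁⌋:
  k=1: m=47, d=86, a=1
  k=2: m=39, d=9, a=9
  k=3: m=42, d=59, a=1
  k=4: m=17, d=34, a=1
  k=5: m=17, d=59, a=1
  k=6: m=42, d=9, a=9
  k=7: m=39, d=86, a=1
  k=8: m=47, d=1, a=94
d=1 and a=2a₀=94 at k=8, so the next step gives (m, d) = (47, 86) again — its k=1 value — and the period has length 8.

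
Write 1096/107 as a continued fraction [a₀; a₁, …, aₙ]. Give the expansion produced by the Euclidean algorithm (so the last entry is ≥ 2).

[10; 4, 8, 1, 2]

1096 = 10·107 + 26
107 = 4·26 + 3
26 = 8·3 + 2
3 = 1·2 + 1
2 = 2·1 + 0  (stop)
So 1096/107 = [10; 4, 8, 1, 2].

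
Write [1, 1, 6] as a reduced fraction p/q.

Fold from the inside: start with 6/1.
  1 + 1/6 = 7/6
  1 + 6/7 = 13/7

13/7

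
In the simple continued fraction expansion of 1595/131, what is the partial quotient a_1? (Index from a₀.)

1595 = 12·131 + 23   →  a_0 = 12
131 = 5·23 + 16   →  a_1 = 5

5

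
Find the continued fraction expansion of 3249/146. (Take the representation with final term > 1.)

[22; 3, 1, 17, 2]

3249 = 22*146 + 37
146 = 3*37 + 35
37 = 1*35 + 2
35 = 17*2 + 1
2 = 2*1 + 0  (stop)
So 3249/146 = [22; 3, 1, 17, 2].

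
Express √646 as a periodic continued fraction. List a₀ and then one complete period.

a₀ = ⌊√646⌋ = 25.

[25; 2, 2, 2, 50]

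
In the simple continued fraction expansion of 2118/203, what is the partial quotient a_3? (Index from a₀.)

3

2118 = 10·203 + 88   →  a_0 = 10
203 = 2·88 + 27   →  a_1 = 2
88 = 3·27 + 7   →  a_2 = 3
27 = 3·7 + 6   →  a_3 = 3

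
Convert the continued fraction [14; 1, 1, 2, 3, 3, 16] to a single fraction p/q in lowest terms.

Fold from the inside: start with 16/1.
  3 + 1/16 = 49/16
  3 + 16/49 = 163/49
  2 + 49/163 = 375/163
  1 + 163/375 = 538/375
  1 + 375/538 = 913/538
  14 + 538/913 = 13320/913

13320/913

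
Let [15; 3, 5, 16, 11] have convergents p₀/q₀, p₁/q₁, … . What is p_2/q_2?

245/16

Using pₖ = aₖpₖ₋₁ + pₖ₋₂, qₖ = aₖqₖ₋₁ + qₖ₋₂ (with p₋₁=1, p₋₂=0, q₋₁=0, q₋₂=1):
  k=0: a=15, p=15, q=1
  k=1: a=3, p=46, q=3
  k=2: a=5, p=245, q=16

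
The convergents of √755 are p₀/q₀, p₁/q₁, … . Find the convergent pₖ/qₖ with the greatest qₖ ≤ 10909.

√755 = [27; 2, 10, 2, 54, …] (period length 4).
Convergents:
  p_0/q_0 = 27/1
  p_1/q_1 = 55/2
  p_2/q_2 = 577/21
  p_3/q_3 = 1209/44
  p_4/q_4 = 65863/2397
  p_5/q_5 = 132935/4838
  p_6/q_6 = 1395213/50777
q_5 = 4838 ≤ 10909 < 50777 = q_6, so the answer is 132935/4838.

132935/4838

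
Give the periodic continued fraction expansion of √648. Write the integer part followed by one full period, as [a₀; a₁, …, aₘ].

[25; 2, 5, 6, 5, 2, 50]

a₀ = ⌊√648⌋ = 25.
With m₀=0, d₀=1 and mₖ₊₁ = dₖaₖ − mₖ, dₖ₊₁ = (n − mₖ₊₁²)/dₖ, aₖ₊₁ = ⌊(a₀+mₖ₊₁)/dₖ₊₁⌋:
  k=1: m=25, d=23, a=2
  k=2: m=21, d=9, a=5
  k=3: m=24, d=8, a=6
  k=4: m=24, d=9, a=5
  k=5: m=21, d=23, a=2
  k=6: m=25, d=1, a=50
d=1 and a=2a₀=50 at k=6, so the next step gives (m, d) = (25, 23) again — its k=1 value — and the period has length 6.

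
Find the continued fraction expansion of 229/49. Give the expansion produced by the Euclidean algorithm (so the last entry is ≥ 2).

[4; 1, 2, 16]

229 = 4×49 + 33
49 = 1×33 + 16
33 = 2×16 + 1
16 = 16×1 + 0  (stop)
So 229/49 = [4; 1, 2, 16].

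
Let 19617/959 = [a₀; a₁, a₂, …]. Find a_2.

19617 = 20·959 + 437   →  a_0 = 20
959 = 2·437 + 85   →  a_1 = 2
437 = 5·85 + 12   →  a_2 = 5

5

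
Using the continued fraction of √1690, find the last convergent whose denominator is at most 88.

3001/73

√1690 = [41; 9, 8, 9, 82, …] (period length 4).
Convergents:
  p_0/q_0 = 41/1
  p_1/q_1 = 370/9
  p_2/q_2 = 3001/73
  p_3/q_3 = 27379/666
q_2 = 73 ≤ 88 < 666 = q_3, so the answer is 3001/73.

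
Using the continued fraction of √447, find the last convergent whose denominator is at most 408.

√447 = [21; 7, 42, …] (period length 2).
Convergents:
  p_0/q_0 = 21/1
  p_1/q_1 = 148/7
  p_2/q_2 = 6237/295
  p_3/q_3 = 43807/2072
q_2 = 295 ≤ 408 < 2072 = q_3, so the answer is 6237/295.

6237/295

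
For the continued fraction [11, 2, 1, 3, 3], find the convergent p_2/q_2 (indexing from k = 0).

Using pₖ = aₖpₖ₋₁ + pₖ₋₂, qₖ = aₖqₖ₋₁ + qₖ₋₂ (with p₋₁=1, p₋₂=0, q₋₁=0, q₋₂=1):
  k=0: a=11, p=11, q=1
  k=1: a=2, p=23, q=2
  k=2: a=1, p=34, q=3

34/3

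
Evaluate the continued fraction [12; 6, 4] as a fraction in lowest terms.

Using pₖ = aₖpₖ₋₁ + pₖ₋₂ and qₖ = aₖqₖ₋₁ + qₖ₋₂:
  k=0: a=12, p=12, q=1
  k=1: a=6, p=73, q=6
  k=2: a=4, p=304, q=25

304/25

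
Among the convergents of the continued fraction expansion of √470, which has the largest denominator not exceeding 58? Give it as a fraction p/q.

1149/53

√470 = [21; 1, 2, 8, 2, 1, 42, …] (period length 6).
Convergents:
  p_0/q_0 = 21/1
  p_1/q_1 = 22/1
  p_2/q_2 = 65/3
  p_3/q_3 = 542/25
  p_4/q_4 = 1149/53
  p_5/q_5 = 1691/78
q_4 = 53 ≤ 58 < 78 = q_5, so the answer is 1149/53.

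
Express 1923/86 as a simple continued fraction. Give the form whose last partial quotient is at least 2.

[22; 2, 1, 3, 2, 3]

1923 = 22*86 + 31
86 = 2*31 + 24
31 = 1*24 + 7
24 = 3*7 + 3
7 = 2*3 + 1
3 = 3*1 + 0  (stop)
So 1923/86 = [22; 2, 1, 3, 2, 3].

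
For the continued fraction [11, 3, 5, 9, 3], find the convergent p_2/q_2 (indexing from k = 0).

181/16

Using pₖ = aₖpₖ₋₁ + pₖ₋₂, qₖ = aₖqₖ₋₁ + qₖ₋₂ (with p₋₁=1, p₋₂=0, q₋₁=0, q₋₂=1):
  k=0: a=11, p=11, q=1
  k=1: a=3, p=34, q=3
  k=2: a=5, p=181, q=16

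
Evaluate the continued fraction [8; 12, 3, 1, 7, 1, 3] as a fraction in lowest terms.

Using pₖ = aₖpₖ₋₁ + pₖ₋₂ and qₖ = aₖqₖ₋₁ + qₖ₋₂:
  k=0: a=8, p=8, q=1
  k=1: a=12, p=97, q=12
  k=2: a=3, p=299, q=37
  k=3: a=1, p=396, q=49
  k=4: a=7, p=3071, q=380
  k=5: a=1, p=3467, q=429
  k=6: a=3, p=13472, q=1667

13472/1667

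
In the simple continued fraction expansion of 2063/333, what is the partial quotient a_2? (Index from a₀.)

8

2063 = 6·333 + 65   →  a_0 = 6
333 = 5·65 + 8   →  a_1 = 5
65 = 8·8 + 1   →  a_2 = 8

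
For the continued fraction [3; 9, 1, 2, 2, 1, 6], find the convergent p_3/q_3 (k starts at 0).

Using pₖ = aₖpₖ₋₁ + pₖ₋₂, qₖ = aₖqₖ₋₁ + qₖ₋₂ (with p₋₁=1, p₋₂=0, q₋₁=0, q₋₂=1):
  k=0: a=3, p=3, q=1
  k=1: a=9, p=28, q=9
  k=2: a=1, p=31, q=10
  k=3: a=2, p=90, q=29

90/29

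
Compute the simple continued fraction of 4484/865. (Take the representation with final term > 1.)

4484 = 5·865 + 159
865 = 5·159 + 70
159 = 2·70 + 19
70 = 3·19 + 13
19 = 1·13 + 6
13 = 2·6 + 1
6 = 6·1 + 0  (stop)
So 4484/865 = [5; 5, 2, 3, 1, 2, 6].

[5; 5, 2, 3, 1, 2, 6]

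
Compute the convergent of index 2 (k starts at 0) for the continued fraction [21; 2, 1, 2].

Using pₖ = aₖpₖ₋₁ + pₖ₋₂, qₖ = aₖqₖ₋₁ + qₖ₋₂ (with p₋₁=1, p₋₂=0, q₋₁=0, q₋₂=1):
  k=0: a=21, p=21, q=1
  k=1: a=2, p=43, q=2
  k=2: a=1, p=64, q=3

64/3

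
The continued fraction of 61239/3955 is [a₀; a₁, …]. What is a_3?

14

61239 = 15·3955 + 1914   →  a_0 = 15
3955 = 2·1914 + 127   →  a_1 = 2
1914 = 15·127 + 9   →  a_2 = 15
127 = 14·9 + 1   →  a_3 = 14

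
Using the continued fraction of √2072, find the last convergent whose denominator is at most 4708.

214259/4707

√2072 = [45; 1, 1, 12, 1, 1, 90, …] (period length 6).
Convergents:
  p_0/q_0 = 45/1
  p_1/q_1 = 46/1
  p_2/q_2 = 91/2
  p_3/q_3 = 1138/25
  p_4/q_4 = 1229/27
  p_5/q_5 = 2367/52
  p_6/q_6 = 214259/4707
  p_7/q_7 = 216626/4759
q_6 = 4707 ≤ 4708 < 4759 = q_7, so the answer is 214259/4707.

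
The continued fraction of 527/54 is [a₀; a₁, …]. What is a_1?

527 = 9·54 + 41   →  a_0 = 9
54 = 1·41 + 13   →  a_1 = 1

1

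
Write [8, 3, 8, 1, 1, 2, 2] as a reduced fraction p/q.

Using pₖ = aₖpₖ₋₁ + pₖ₋₂ and qₖ = aₖqₖ₋₁ + qₖ₋₂:
  k=0: a=8, p=8, q=1
  k=1: a=3, p=25, q=3
  k=2: a=8, p=208, q=25
  k=3: a=1, p=233, q=28
  k=4: a=1, p=441, q=53
  k=5: a=2, p=1115, q=134
  k=6: a=2, p=2671, q=321

2671/321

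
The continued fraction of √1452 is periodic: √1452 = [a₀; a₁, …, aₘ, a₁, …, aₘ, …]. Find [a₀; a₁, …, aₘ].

a₀ = ⌊√1452⌋ = 38.
With m₀=0, d₀=1 and mₖ₊₁ = dₖaₖ − mₖ, dₖ₊₁ = (n − mₖ₊₁²)/dₖ, aₖ₊₁ = ⌊(a₀+mₖ₊₁)/dₖ₊₁⌋:
  k=1: m=38, d=8, a=9
  k=2: m=34, d=37, a=1
  k=3: m=3, d=39, a=1
  k=4: m=36, d=4, a=18
  k=5: m=36, d=39, a=1
  k=6: m=3, d=37, a=1
  k=7: m=34, d=8, a=9
  k=8: m=38, d=1, a=76
d=1 and a=2a₀=76 at k=8, so the next step gives (m, d) = (38, 8) again — its k=1 value — and the period has length 8.

[38; 9, 1, 1, 18, 1, 1, 9, 76]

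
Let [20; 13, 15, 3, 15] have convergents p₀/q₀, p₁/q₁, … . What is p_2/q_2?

Using pₖ = aₖpₖ₋₁ + pₖ₋₂, qₖ = aₖqₖ₋₁ + qₖ₋₂ (with p₋₁=1, p₋₂=0, q₋₁=0, q₋₂=1):
  k=0: a=20, p=20, q=1
  k=1: a=13, p=261, q=13
  k=2: a=15, p=3935, q=196

3935/196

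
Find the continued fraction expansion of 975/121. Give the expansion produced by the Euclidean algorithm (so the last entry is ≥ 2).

[8; 17, 3, 2]

975 = 8*121 + 7
121 = 17*7 + 2
7 = 3*2 + 1
2 = 2*1 + 0  (stop)
So 975/121 = [8; 17, 3, 2].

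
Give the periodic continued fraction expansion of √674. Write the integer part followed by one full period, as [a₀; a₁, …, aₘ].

a₀ = ⌊√674⌋ = 25.
With m₀=0, d₀=1 and mₖ₊₁ = dₖaₖ − mₖ, dₖ₊₁ = (n − mₖ₊₁²)/dₖ, aₖ₊₁ = ⌊(a₀+mₖ₊₁)/dₖ₊₁⌋:
  k=1: m=25, d=49, a=1
  k=2: m=24, d=2, a=24
  k=3: m=24, d=49, a=1
  k=4: m=25, d=1, a=50
d=1 and a=2a₀=50 at k=4, so the next step gives (m, d) = (25, 49) again — its k=1 value — and the period has length 4.

[25; 1, 24, 1, 50]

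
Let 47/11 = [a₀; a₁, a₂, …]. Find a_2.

1

47 = 4·11 + 3   →  a_0 = 4
11 = 3·3 + 2   →  a_1 = 3
3 = 1·2 + 1   →  a_2 = 1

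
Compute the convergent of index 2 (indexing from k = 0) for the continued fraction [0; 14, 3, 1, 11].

Using pₖ = aₖpₖ₋₁ + pₖ₋₂, qₖ = aₖqₖ₋₁ + qₖ₋₂ (with p₋₁=1, p₋₂=0, q₋₁=0, q₋₂=1):
  k=0: a=0, p=0, q=1
  k=1: a=14, p=1, q=14
  k=2: a=3, p=3, q=43

3/43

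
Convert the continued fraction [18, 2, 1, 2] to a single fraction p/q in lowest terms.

Using pₖ = aₖpₖ₋₁ + pₖ₋₂ and qₖ = aₖqₖ₋₁ + qₖ₋₂:
  k=0: a=18, p=18, q=1
  k=1: a=2, p=37, q=2
  k=2: a=1, p=55, q=3
  k=3: a=2, p=147, q=8

147/8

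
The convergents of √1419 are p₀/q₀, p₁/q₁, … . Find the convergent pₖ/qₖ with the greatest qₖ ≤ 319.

√1419 = [37; 1, 2, 37, 2, 1, 74, …] (period length 6).
Convergents:
  p_0/q_0 = 37/1
  p_1/q_1 = 38/1
  p_2/q_2 = 113/3
  p_3/q_3 = 4219/112
  p_4/q_4 = 8551/227
  p_5/q_5 = 12770/339
q_4 = 227 ≤ 319 < 339 = q_5, so the answer is 8551/227.

8551/227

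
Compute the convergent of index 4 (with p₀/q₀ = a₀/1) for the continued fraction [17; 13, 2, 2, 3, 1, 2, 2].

3893/228

Using pₖ = aₖpₖ₋₁ + pₖ₋₂, qₖ = aₖqₖ₋₁ + qₖ₋₂ (with p₋₁=1, p₋₂=0, q₋₁=0, q₋₂=1):
  k=0: a=17, p=17, q=1
  k=1: a=13, p=222, q=13
  k=2: a=2, p=461, q=27
  k=3: a=2, p=1144, q=67
  k=4: a=3, p=3893, q=228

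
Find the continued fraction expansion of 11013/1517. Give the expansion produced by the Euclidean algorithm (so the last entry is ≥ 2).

[7; 3, 1, 5, 1, 2, 9, 2]

11013 = 7·1517 + 394
1517 = 3·394 + 335
394 = 1·335 + 59
335 = 5·59 + 40
59 = 1·40 + 19
40 = 2·19 + 2
19 = 9·2 + 1
2 = 2·1 + 0  (stop)
So 11013/1517 = [7; 3, 1, 5, 1, 2, 9, 2].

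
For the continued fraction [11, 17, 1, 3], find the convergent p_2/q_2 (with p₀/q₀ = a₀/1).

Using pₖ = aₖpₖ₋₁ + pₖ₋₂, qₖ = aₖqₖ₋₁ + qₖ₋₂ (with p₋₁=1, p₋₂=0, q₋₁=0, q₋₂=1):
  k=0: a=11, p=11, q=1
  k=1: a=17, p=188, q=17
  k=2: a=1, p=199, q=18

199/18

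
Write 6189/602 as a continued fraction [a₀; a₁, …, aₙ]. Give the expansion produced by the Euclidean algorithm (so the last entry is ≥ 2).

[10; 3, 1, 1, 3, 1, 1, 10]

6189 = 10·602 + 169
602 = 3·169 + 95
169 = 1·95 + 74
95 = 1·74 + 21
74 = 3·21 + 11
21 = 1·11 + 10
11 = 1·10 + 1
10 = 10·1 + 0  (stop)
So 6189/602 = [10; 3, 1, 1, 3, 1, 1, 10].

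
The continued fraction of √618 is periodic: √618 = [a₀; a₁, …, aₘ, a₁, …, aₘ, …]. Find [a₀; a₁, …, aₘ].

[24; 1, 6, 8, 6, 1, 48]

a₀ = ⌊√618⌋ = 24.
With m₀=0, d₀=1 and mₖ₊₁ = dₖaₖ − mₖ, dₖ₊₁ = (n − mₖ₊₁²)/dₖ, aₖ₊₁ = ⌊(a₀+mₖ₊₁)/dₖ₊₁⌋:
  k=1: m=24, d=42, a=1
  k=2: m=18, d=7, a=6
  k=3: m=24, d=6, a=8
  k=4: m=24, d=7, a=6
  k=5: m=18, d=42, a=1
  k=6: m=24, d=1, a=48
d=1 and a=2a₀=48 at k=6, so the next step gives (m, d) = (24, 42) again — its k=1 value — and the period has length 6.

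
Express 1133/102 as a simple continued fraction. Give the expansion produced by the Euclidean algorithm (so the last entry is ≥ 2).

1133 = 11·102 + 11
102 = 9·11 + 3
11 = 3·3 + 2
3 = 1·2 + 1
2 = 2·1 + 0  (stop)
So 1133/102 = [11; 9, 3, 1, 2].

[11; 9, 3, 1, 2]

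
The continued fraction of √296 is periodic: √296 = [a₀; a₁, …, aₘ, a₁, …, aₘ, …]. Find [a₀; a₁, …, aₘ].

a₀ = ⌊√296⌋ = 17.
With m₀=0, d₀=1 and mₖ₊₁ = dₖaₖ − mₖ, dₖ₊₁ = (n − mₖ₊₁²)/dₖ, aₖ₊₁ = ⌊(a₀+mₖ₊₁)/dₖ₊₁⌋:
  k=1: m=17, d=7, a=4
  k=2: m=11, d=25, a=1
  k=3: m=14, d=4, a=7
  k=4: m=14, d=25, a=1
  k=5: m=11, d=7, a=4
  k=6: m=17, d=1, a=34
d=1 and a=2a₀=34 at k=6, so the next step gives (m, d) = (17, 7) again — its k=1 value — and the period has length 6.

[17; 4, 1, 7, 1, 4, 34]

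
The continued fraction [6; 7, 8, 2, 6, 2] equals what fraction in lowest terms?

Using pₖ = aₖpₖ₋₁ + pₖ₋₂ and qₖ = aₖqₖ₋₁ + qₖ₋₂:
  k=0: a=6, p=6, q=1
  k=1: a=7, p=43, q=7
  k=2: a=8, p=350, q=57
  k=3: a=2, p=743, q=121
  k=4: a=6, p=4808, q=783
  k=5: a=2, p=10359, q=1687

10359/1687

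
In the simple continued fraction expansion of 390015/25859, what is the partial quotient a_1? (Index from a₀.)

12

390015 = 15·25859 + 2130   →  a_0 = 15
25859 = 12·2130 + 299   →  a_1 = 12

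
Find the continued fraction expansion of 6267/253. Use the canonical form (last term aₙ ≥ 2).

6267 = 24×253 + 195
253 = 1×195 + 58
195 = 3×58 + 21
58 = 2×21 + 16
21 = 1×16 + 5
16 = 3×5 + 1
5 = 5×1 + 0  (stop)
So 6267/253 = [24; 1, 3, 2, 1, 3, 5].

[24; 1, 3, 2, 1, 3, 5]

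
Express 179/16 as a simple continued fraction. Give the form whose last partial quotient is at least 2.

179 = 11·16 + 3
16 = 5·3 + 1
3 = 3·1 + 0  (stop)
So 179/16 = [11; 5, 3].

[11; 5, 3]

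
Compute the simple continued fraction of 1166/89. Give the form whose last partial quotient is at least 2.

1166 = 13*89 + 9
89 = 9*9 + 8
9 = 1*8 + 1
8 = 8*1 + 0  (stop)
So 1166/89 = [13; 9, 1, 8].

[13; 9, 1, 8]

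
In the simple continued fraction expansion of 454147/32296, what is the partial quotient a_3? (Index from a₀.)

454147 = 14·32296 + 2003   →  a_0 = 14
32296 = 16·2003 + 248   →  a_1 = 16
2003 = 8·248 + 19   →  a_2 = 8
248 = 13·19 + 1   →  a_3 = 13

13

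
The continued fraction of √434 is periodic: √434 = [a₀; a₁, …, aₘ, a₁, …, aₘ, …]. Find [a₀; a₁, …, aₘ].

[20; 1, 4, 1, 40]

a₀ = ⌊√434⌋ = 20.
With m₀=0, d₀=1 and mₖ₊₁ = dₖaₖ − mₖ, dₖ₊₁ = (n − mₖ₊₁²)/dₖ, aₖ₊₁ = ⌊(a₀+mₖ₊₁)/dₖ₊₁⌋:
  k=1: m=20, d=34, a=1
  k=2: m=14, d=7, a=4
  k=3: m=14, d=34, a=1
  k=4: m=20, d=1, a=40
d=1 and a=2a₀=40 at k=4, so the next step gives (m, d) = (20, 34) again — its k=1 value — and the period has length 4.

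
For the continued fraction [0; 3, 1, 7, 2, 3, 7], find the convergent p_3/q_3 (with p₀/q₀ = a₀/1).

Using pₖ = aₖpₖ₋₁ + pₖ₋₂, qₖ = aₖqₖ₋₁ + qₖ₋₂ (with p₋₁=1, p₋₂=0, q₋₁=0, q₋₂=1):
  k=0: a=0, p=0, q=1
  k=1: a=3, p=1, q=3
  k=2: a=1, p=1, q=4
  k=3: a=7, p=8, q=31

8/31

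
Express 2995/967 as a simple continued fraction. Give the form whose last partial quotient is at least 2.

2995 = 3*967 + 94
967 = 10*94 + 27
94 = 3*27 + 13
27 = 2*13 + 1
13 = 13*1 + 0  (stop)
So 2995/967 = [3; 10, 3, 2, 13].

[3; 10, 3, 2, 13]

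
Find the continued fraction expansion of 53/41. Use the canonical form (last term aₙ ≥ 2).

53 = 1*41 + 12
41 = 3*12 + 5
12 = 2*5 + 2
5 = 2*2 + 1
2 = 2*1 + 0  (stop)
So 53/41 = [1; 3, 2, 2, 2].

[1; 3, 2, 2, 2]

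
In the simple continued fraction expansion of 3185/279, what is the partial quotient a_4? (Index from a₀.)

7

3185 = 11·279 + 116   →  a_0 = 11
279 = 2·116 + 47   →  a_1 = 2
116 = 2·47 + 22   →  a_2 = 2
47 = 2·22 + 3   →  a_3 = 2
22 = 7·3 + 1   →  a_4 = 7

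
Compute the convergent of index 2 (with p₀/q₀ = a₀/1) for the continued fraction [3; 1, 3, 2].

Using pₖ = aₖpₖ₋₁ + pₖ₋₂, qₖ = aₖqₖ₋₁ + qₖ₋₂ (with p₋₁=1, p₋₂=0, q₋₁=0, q₋₂=1):
  k=0: a=3, p=3, q=1
  k=1: a=1, p=4, q=1
  k=2: a=3, p=15, q=4

15/4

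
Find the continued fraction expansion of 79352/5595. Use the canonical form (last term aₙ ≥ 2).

79352 = 14*5595 + 1022
5595 = 5*1022 + 485
1022 = 2*485 + 52
485 = 9*52 + 17
52 = 3*17 + 1
17 = 17*1 + 0  (stop)
So 79352/5595 = [14; 5, 2, 9, 3, 17].

[14; 5, 2, 9, 3, 17]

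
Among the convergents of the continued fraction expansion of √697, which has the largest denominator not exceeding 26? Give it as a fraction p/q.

132/5

√697 = [26; 2, 2, 52, …] (period length 3).
Convergents:
  p_0/q_0 = 26/1
  p_1/q_1 = 53/2
  p_2/q_2 = 132/5
  p_3/q_3 = 6917/262
q_2 = 5 ≤ 26 < 262 = q_3, so the answer is 132/5.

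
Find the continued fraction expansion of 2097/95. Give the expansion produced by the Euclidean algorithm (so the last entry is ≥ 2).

2097 = 22·95 + 7
95 = 13·7 + 4
7 = 1·4 + 3
4 = 1·3 + 1
3 = 3·1 + 0  (stop)
So 2097/95 = [22; 13, 1, 1, 3].

[22; 13, 1, 1, 3]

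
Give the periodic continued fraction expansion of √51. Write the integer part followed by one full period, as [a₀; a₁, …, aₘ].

[7; 7, 14]

a₀ = ⌊√51⌋ = 7.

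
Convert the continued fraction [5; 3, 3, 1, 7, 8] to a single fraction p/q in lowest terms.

Fold from the inside: start with 8/1.
  7 + 1/8 = 57/8
  1 + 8/57 = 65/57
  3 + 57/65 = 252/65
  3 + 65/252 = 821/252
  5 + 252/821 = 4357/821

4357/821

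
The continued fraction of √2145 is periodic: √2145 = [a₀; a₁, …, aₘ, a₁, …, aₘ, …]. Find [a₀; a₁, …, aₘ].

[46; 3, 5, 2, 5, 3, 92]

a₀ = ⌊√2145⌋ = 46.
With m₀=0, d₀=1 and mₖ₊₁ = dₖaₖ − mₖ, dₖ₊₁ = (n − mₖ₊₁²)/dₖ, aₖ₊₁ = ⌊(a₀+mₖ₊₁)/dₖ₊₁⌋:
  k=1: m=46, d=29, a=3
  k=2: m=41, d=16, a=5
  k=3: m=39, d=39, a=2
  k=4: m=39, d=16, a=5
  k=5: m=41, d=29, a=3
  k=6: m=46, d=1, a=92
d=1 and a=2a₀=92 at k=6, so the next step gives (m, d) = (46, 29) again — its k=1 value — and the period has length 6.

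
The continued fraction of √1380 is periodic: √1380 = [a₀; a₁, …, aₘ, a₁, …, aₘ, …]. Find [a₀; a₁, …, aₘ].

a₀ = ⌊√1380⌋ = 37.
With m₀=0, d₀=1 and mₖ₊₁ = dₖaₖ − mₖ, dₖ₊₁ = (n − mₖ₊₁²)/dₖ, aₖ₊₁ = ⌊(a₀+mₖ₊₁)/dₖ₊₁⌋:
  k=1: m=37, d=11, a=6
  k=2: m=29, d=49, a=1
  k=3: m=20, d=20, a=2
  k=4: m=20, d=49, a=1
  k=5: m=29, d=11, a=6
  k=6: m=37, d=1, a=74
d=1 and a=2a₀=74 at k=6, so the next step gives (m, d) = (37, 11) again — its k=1 value — and the period has length 6.

[37; 6, 1, 2, 1, 6, 74]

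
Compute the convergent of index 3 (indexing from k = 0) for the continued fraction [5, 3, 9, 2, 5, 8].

314/59

Using pₖ = aₖpₖ₋₁ + pₖ₋₂, qₖ = aₖqₖ₋₁ + qₖ₋₂ (with p₋₁=1, p₋₂=0, q₋₁=0, q₋₂=1):
  k=0: a=5, p=5, q=1
  k=1: a=3, p=16, q=3
  k=2: a=9, p=149, q=28
  k=3: a=2, p=314, q=59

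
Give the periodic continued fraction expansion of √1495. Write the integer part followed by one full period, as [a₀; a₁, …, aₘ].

a₀ = ⌊√1495⌋ = 38.
With m₀=0, d₀=1 and mₖ₊₁ = dₖaₖ − mₖ, dₖ₊₁ = (n − mₖ₊₁²)/dₖ, aₖ₊₁ = ⌊(a₀+mₖ₊₁)/dₖ₊₁⌋:
  k=1: m=38, d=51, a=1
  k=2: m=13, d=26, a=1
  k=3: m=13, d=51, a=1
  k=4: m=38, d=1, a=76
d=1 and a=2a₀=76 at k=4, so the next step gives (m, d) = (38, 51) again — its k=1 value — and the period has length 4.

[38; 1, 1, 1, 76]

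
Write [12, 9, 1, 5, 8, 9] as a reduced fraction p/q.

53211/4397

Fold from the inside: start with 9/1.
  8 + 1/9 = 73/9
  5 + 9/73 = 374/73
  1 + 73/374 = 447/374
  9 + 374/447 = 4397/447
  12 + 447/4397 = 53211/4397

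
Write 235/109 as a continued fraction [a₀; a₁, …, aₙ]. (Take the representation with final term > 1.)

235 = 2*109 + 17
109 = 6*17 + 7
17 = 2*7 + 3
7 = 2*3 + 1
3 = 3*1 + 0  (stop)
So 235/109 = [2; 6, 2, 2, 3].

[2; 6, 2, 2, 3]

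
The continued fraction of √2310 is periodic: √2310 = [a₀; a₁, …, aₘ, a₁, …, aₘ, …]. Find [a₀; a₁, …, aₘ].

[48; 16, 96]

a₀ = ⌊√2310⌋ = 48.
With m₀=0, d₀=1 and mₖ₊₁ = dₖaₖ − mₖ, dₖ₊₁ = (n − mₖ₊₁²)/dₖ, aₖ₊₁ = ⌊(a₀+mₖ₊₁)/dₖ₊₁⌋:
  k=1: m=48, d=6, a=16
  k=2: m=48, d=1, a=96
d=1 and a=2a₀=96 at k=2, so the next step gives (m, d) = (48, 6) again — its k=1 value — and the period has length 2.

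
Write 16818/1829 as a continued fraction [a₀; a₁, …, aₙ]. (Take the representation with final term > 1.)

[9; 5, 8, 8, 1, 4]

16818 = 9·1829 + 357
1829 = 5·357 + 44
357 = 8·44 + 5
44 = 8·5 + 4
5 = 1·4 + 1
4 = 4·1 + 0  (stop)
So 16818/1829 = [9; 5, 8, 8, 1, 4].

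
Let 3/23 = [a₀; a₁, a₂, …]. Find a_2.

1

3 = 0·23 + 3   →  a_0 = 0
23 = 7·3 + 2   →  a_1 = 7
3 = 1·2 + 1   →  a_2 = 1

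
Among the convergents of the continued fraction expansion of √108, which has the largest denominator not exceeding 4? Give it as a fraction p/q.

√108 = [10; 2, 1, 1, 4, 1, 1, 2, 20, …] (period length 8).
Convergents:
  p_0/q_0 = 10/1
  p_1/q_1 = 21/2
  p_2/q_2 = 31/3
  p_3/q_3 = 52/5
q_2 = 3 ≤ 4 < 5 = q_3, so the answer is 31/3.

31/3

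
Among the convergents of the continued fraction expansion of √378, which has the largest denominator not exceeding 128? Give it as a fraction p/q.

√378 = [19; 2, 3, 1, 4, 1, 3, 2, 38, …] (period length 8).
Convergents:
  p_0/q_0 = 19/1
  p_1/q_1 = 39/2
  p_2/q_2 = 136/7
  p_3/q_3 = 175/9
  p_4/q_4 = 836/43
  p_5/q_5 = 1011/52
  p_6/q_6 = 3869/199
q_5 = 52 ≤ 128 < 199 = q_6, so the answer is 1011/52.

1011/52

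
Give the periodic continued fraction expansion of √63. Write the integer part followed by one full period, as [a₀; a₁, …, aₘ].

a₀ = ⌊√63⌋ = 7.
With m₀=0, d₀=1 and mₖ₊₁ = dₖaₖ − mₖ, dₖ₊₁ = (n − mₖ₊₁²)/dₖ, aₖ₊₁ = ⌊(a₀+mₖ₊₁)/dₖ₊₁⌋:
  k=1: m=7, d=14, a=1
  k=2: m=7, d=1, a=14
d=1 and a=2a₀=14 at k=2, so the next step gives (m, d) = (7, 14) again — its k=1 value — and the period has length 2.

[7; 1, 14]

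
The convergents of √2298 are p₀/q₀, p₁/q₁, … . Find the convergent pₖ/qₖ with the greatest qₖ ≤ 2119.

73584/1535

√2298 = [47; 1, 14, 1, 94, …] (period length 4).
Convergents:
  p_0/q_0 = 47/1
  p_1/q_1 = 48/1
  p_2/q_2 = 719/15
  p_3/q_3 = 767/16
  p_4/q_4 = 72817/1519
  p_5/q_5 = 73584/1535
  p_6/q_6 = 1102993/23009
q_5 = 1535 ≤ 2119 < 23009 = q_6, so the answer is 73584/1535.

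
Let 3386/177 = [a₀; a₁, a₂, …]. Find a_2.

3386 = 19·177 + 23   →  a_0 = 19
177 = 7·23 + 16   →  a_1 = 7
23 = 1·16 + 7   →  a_2 = 1

1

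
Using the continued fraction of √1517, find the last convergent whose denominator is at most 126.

1519/39

√1517 = [38; 1, 18, 2, 18, 1, 76, …] (period length 6).
Convergents:
  p_0/q_0 = 38/1
  p_1/q_1 = 39/1
  p_2/q_2 = 740/19
  p_3/q_3 = 1519/39
  p_4/q_4 = 28082/721
q_3 = 39 ≤ 126 < 721 = q_4, so the answer is 1519/39.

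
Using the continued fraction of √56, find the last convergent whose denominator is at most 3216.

13455/1798

√56 = [7; 2, 14, …] (period length 2).
Convergents:
  p_0/q_0 = 7/1
  p_1/q_1 = 15/2
  p_2/q_2 = 217/29
  p_3/q_3 = 449/60
  p_4/q_4 = 6503/869
  p_5/q_5 = 13455/1798
  p_6/q_6 = 194873/26041
q_5 = 1798 ≤ 3216 < 26041 = q_6, so the answer is 13455/1798.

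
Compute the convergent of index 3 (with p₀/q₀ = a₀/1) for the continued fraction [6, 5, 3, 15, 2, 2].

1516/245

Using pₖ = aₖpₖ₋₁ + pₖ₋₂, qₖ = aₖqₖ₋₁ + qₖ₋₂ (with p₋₁=1, p₋₂=0, q₋₁=0, q₋₂=1):
  k=0: a=6, p=6, q=1
  k=1: a=5, p=31, q=5
  k=2: a=3, p=99, q=16
  k=3: a=15, p=1516, q=245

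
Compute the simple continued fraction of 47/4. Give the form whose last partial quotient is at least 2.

[11; 1, 3]

47 = 11*4 + 3
4 = 1*3 + 1
3 = 3*1 + 0  (stop)
So 47/4 = [11; 1, 3].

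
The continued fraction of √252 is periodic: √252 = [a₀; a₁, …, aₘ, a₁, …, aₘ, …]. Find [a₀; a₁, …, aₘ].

a₀ = ⌊√252⌋ = 15.
With m₀=0, d₀=1 and mₖ₊₁ = dₖaₖ − mₖ, dₖ₊₁ = (n − mₖ₊₁²)/dₖ, aₖ₊₁ = ⌊(a₀+mₖ₊₁)/dₖ₊₁⌋:
  k=1: m=15, d=27, a=1
  k=2: m=12, d=4, a=6
  k=3: m=12, d=27, a=1
  k=4: m=15, d=1, a=30
d=1 and a=2a₀=30 at k=4, so the next step gives (m, d) = (15, 27) again — its k=1 value — and the period has length 4.

[15; 1, 6, 1, 30]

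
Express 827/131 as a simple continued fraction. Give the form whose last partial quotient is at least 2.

827 = 6×131 + 41
131 = 3×41 + 8
41 = 5×8 + 1
8 = 8×1 + 0  (stop)
So 827/131 = [6; 3, 5, 8].

[6; 3, 5, 8]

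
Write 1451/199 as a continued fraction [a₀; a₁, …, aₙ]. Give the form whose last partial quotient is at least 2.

1451 = 7·199 + 58
199 = 3·58 + 25
58 = 2·25 + 8
25 = 3·8 + 1
8 = 8·1 + 0  (stop)
So 1451/199 = [7; 3, 2, 3, 8].

[7; 3, 2, 3, 8]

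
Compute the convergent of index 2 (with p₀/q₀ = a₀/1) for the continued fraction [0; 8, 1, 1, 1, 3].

1/9

Using pₖ = aₖpₖ₋₁ + pₖ₋₂, qₖ = aₖqₖ₋₁ + qₖ₋₂ (with p₋₁=1, p₋₂=0, q₋₁=0, q₋₂=1):
  k=0: a=0, p=0, q=1
  k=1: a=8, p=1, q=8
  k=2: a=1, p=1, q=9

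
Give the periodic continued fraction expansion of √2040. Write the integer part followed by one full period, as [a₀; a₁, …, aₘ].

a₀ = ⌊√2040⌋ = 45.
With m₀=0, d₀=1 and mₖ₊₁ = dₖaₖ − mₖ, dₖ₊₁ = (n − mₖ₊₁²)/dₖ, aₖ₊₁ = ⌊(a₀+mₖ₊₁)/dₖ₊₁⌋:
  k=1: m=45, d=15, a=6
  k=2: m=45, d=1, a=90
d=1 and a=2a₀=90 at k=2, so the next step gives (m, d) = (45, 15) again — its k=1 value — and the period has length 2.

[45; 6, 90]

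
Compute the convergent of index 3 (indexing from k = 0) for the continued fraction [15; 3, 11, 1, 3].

Using pₖ = aₖpₖ₋₁ + pₖ₋₂, qₖ = aₖqₖ₋₁ + qₖ₋₂ (with p₋₁=1, p₋₂=0, q₋₁=0, q₋₂=1):
  k=0: a=15, p=15, q=1
  k=1: a=3, p=46, q=3
  k=2: a=11, p=521, q=34
  k=3: a=1, p=567, q=37

567/37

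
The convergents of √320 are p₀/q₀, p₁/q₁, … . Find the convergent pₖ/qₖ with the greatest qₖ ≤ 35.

√320 = [17; 1, 7, 1, 34, …] (period length 4).
Convergents:
  p_0/q_0 = 17/1
  p_1/q_1 = 18/1
  p_2/q_2 = 143/8
  p_3/q_3 = 161/9
  p_4/q_4 = 5617/314
q_3 = 9 ≤ 35 < 314 = q_4, so the answer is 161/9.

161/9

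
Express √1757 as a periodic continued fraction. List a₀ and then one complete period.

[41; 1, 10, 1, 82]

a₀ = ⌊√1757⌋ = 41.
With m₀=0, d₀=1 and mₖ₊₁ = dₖaₖ − mₖ, dₖ₊₁ = (n − mₖ₊₁²)/dₖ, aₖ₊₁ = ⌊(a₀+mₖ₊₁)/dₖ₊₁⌋:
  k=1: m=41, d=76, a=1
  k=2: m=35, d=7, a=10
  k=3: m=35, d=76, a=1
  k=4: m=41, d=1, a=82
d=1 and a=2a₀=82 at k=4, so the next step gives (m, d) = (41, 76) again — its k=1 value — and the period has length 4.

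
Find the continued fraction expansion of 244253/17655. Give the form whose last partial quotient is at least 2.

[13; 1, 5, 19, 15, 3, 3]

244253 = 13*17655 + 14738
17655 = 1*14738 + 2917
14738 = 5*2917 + 153
2917 = 19*153 + 10
153 = 15*10 + 3
10 = 3*3 + 1
3 = 3*1 + 0  (stop)
So 244253/17655 = [13; 1, 5, 19, 15, 3, 3].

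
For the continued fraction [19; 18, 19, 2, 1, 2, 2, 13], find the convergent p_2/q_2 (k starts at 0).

6536/343

Using pₖ = aₖpₖ₋₁ + pₖ₋₂, qₖ = aₖqₖ₋₁ + qₖ₋₂ (with p₋₁=1, p₋₂=0, q₋₁=0, q₋₂=1):
  k=0: a=19, p=19, q=1
  k=1: a=18, p=343, q=18
  k=2: a=19, p=6536, q=343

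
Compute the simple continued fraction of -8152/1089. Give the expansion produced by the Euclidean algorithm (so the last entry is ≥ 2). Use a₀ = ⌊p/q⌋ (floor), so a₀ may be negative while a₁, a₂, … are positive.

[-8; 1, 1, 17, 15, 2]

-8152 = -8*1089 + 560
1089 = 1*560 + 529
560 = 1*529 + 31
529 = 17*31 + 2
31 = 15*2 + 1
2 = 2*1 + 0  (stop)
So -8152/1089 = [-8; 1, 1, 17, 15, 2].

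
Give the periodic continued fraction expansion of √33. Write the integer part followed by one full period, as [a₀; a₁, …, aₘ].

a₀ = ⌊√33⌋ = 5.
With m₀=0, d₀=1 and mₖ₊₁ = dₖaₖ − mₖ, dₖ₊₁ = (n − mₖ₊₁²)/dₖ, aₖ₊₁ = ⌊(a₀+mₖ₊₁)/dₖ₊₁⌋:
  k=1: m=5, d=8, a=1
  k=2: m=3, d=3, a=2
  k=3: m=3, d=8, a=1
  k=4: m=5, d=1, a=10
d=1 and a=2a₀=10 at k=4, so the next step gives (m, d) = (5, 8) again — its k=1 value — and the period has length 4.

[5; 1, 2, 1, 10]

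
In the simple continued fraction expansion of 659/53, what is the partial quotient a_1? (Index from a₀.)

2

659 = 12·53 + 23   →  a_0 = 12
53 = 2·23 + 7   →  a_1 = 2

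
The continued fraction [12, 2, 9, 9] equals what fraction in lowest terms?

Fold from the inside: start with 9/1.
  9 + 1/9 = 82/9
  2 + 9/82 = 173/82
  12 + 82/173 = 2158/173

2158/173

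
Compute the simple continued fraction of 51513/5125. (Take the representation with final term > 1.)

[10; 19, 2, 18, 3, 2]

51513 = 10×5125 + 263
5125 = 19×263 + 128
263 = 2×128 + 7
128 = 18×7 + 2
7 = 3×2 + 1
2 = 2×1 + 0  (stop)
So 51513/5125 = [10; 19, 2, 18, 3, 2].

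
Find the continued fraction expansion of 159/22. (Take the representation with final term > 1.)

[7; 4, 2, 2]

159 = 7*22 + 5
22 = 4*5 + 2
5 = 2*2 + 1
2 = 2*1 + 0  (stop)
So 159/22 = [7; 4, 2, 2].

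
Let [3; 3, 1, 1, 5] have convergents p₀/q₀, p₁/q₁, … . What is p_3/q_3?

Using pₖ = aₖpₖ₋₁ + pₖ₋₂, qₖ = aₖqₖ₋₁ + qₖ₋₂ (with p₋₁=1, p₋₂=0, q₋₁=0, q₋₂=1):
  k=0: a=3, p=3, q=1
  k=1: a=3, p=10, q=3
  k=2: a=1, p=13, q=4
  k=3: a=1, p=23, q=7

23/7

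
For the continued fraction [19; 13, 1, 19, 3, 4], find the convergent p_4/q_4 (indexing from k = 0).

16230/851

Using pₖ = aₖpₖ₋₁ + pₖ₋₂, qₖ = aₖqₖ₋₁ + qₖ₋₂ (with p₋₁=1, p₋₂=0, q₋₁=0, q₋₂=1):
  k=0: a=19, p=19, q=1
  k=1: a=13, p=248, q=13
  k=2: a=1, p=267, q=14
  k=3: a=19, p=5321, q=279
  k=4: a=3, p=16230, q=851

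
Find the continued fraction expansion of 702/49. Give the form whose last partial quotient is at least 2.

[14; 3, 16]

702 = 14·49 + 16
49 = 3·16 + 1
16 = 16·1 + 0  (stop)
So 702/49 = [14; 3, 16].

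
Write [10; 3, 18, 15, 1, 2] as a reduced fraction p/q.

26789/2594

Fold from the inside: start with 2/1.
  1 + 1/2 = 3/2
  15 + 2/3 = 47/3
  18 + 3/47 = 849/47
  3 + 47/849 = 2594/849
  10 + 849/2594 = 26789/2594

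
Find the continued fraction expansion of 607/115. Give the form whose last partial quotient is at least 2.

[5; 3, 1, 1, 2, 6]

607 = 5×115 + 32
115 = 3×32 + 19
32 = 1×19 + 13
19 = 1×13 + 6
13 = 2×6 + 1
6 = 6×1 + 0  (stop)
So 607/115 = [5; 3, 1, 1, 2, 6].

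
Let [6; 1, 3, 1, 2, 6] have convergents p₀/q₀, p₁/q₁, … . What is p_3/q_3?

34/5

Using pₖ = aₖpₖ₋₁ + pₖ₋₂, qₖ = aₖqₖ₋₁ + qₖ₋₂ (with p₋₁=1, p₋₂=0, q₋₁=0, q₋₂=1):
  k=0: a=6, p=6, q=1
  k=1: a=1, p=7, q=1
  k=2: a=3, p=27, q=4
  k=3: a=1, p=34, q=5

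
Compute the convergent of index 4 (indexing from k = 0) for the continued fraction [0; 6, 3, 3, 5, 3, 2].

53/334

Using pₖ = aₖpₖ₋₁ + pₖ₋₂, qₖ = aₖqₖ₋₁ + qₖ₋₂ (with p₋₁=1, p₋₂=0, q₋₁=0, q₋₂=1):
  k=0: a=0, p=0, q=1
  k=1: a=6, p=1, q=6
  k=2: a=3, p=3, q=19
  k=3: a=3, p=10, q=63
  k=4: a=5, p=53, q=334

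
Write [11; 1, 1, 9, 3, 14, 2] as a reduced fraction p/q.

20158/1749

Fold from the inside: start with 2/1.
  14 + 1/2 = 29/2
  3 + 2/29 = 89/29
  9 + 29/89 = 830/89
  1 + 89/830 = 919/830
  1 + 830/919 = 1749/919
  11 + 919/1749 = 20158/1749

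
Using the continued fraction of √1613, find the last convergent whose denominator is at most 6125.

√1613 = [40; 6, 6, 80, …] (period length 3).
Convergents:
  p_0/q_0 = 40/1
  p_1/q_1 = 241/6
  p_2/q_2 = 1486/37
  p_3/q_3 = 119121/2966
  p_4/q_4 = 716212/17833
q_3 = 2966 ≤ 6125 < 17833 = q_4, so the answer is 119121/2966.

119121/2966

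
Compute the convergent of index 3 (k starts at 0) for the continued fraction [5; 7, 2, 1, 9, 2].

113/22

Using pₖ = aₖpₖ₋₁ + pₖ₋₂, qₖ = aₖqₖ₋₁ + qₖ₋₂ (with p₋₁=1, p₋₂=0, q₋₁=0, q₋₂=1):
  k=0: a=5, p=5, q=1
  k=1: a=7, p=36, q=7
  k=2: a=2, p=77, q=15
  k=3: a=1, p=113, q=22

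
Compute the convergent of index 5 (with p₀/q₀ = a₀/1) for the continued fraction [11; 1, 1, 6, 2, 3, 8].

1119/97

Using pₖ = aₖpₖ₋₁ + pₖ₋₂, qₖ = aₖqₖ₋₁ + qₖ₋₂ (with p₋₁=1, p₋₂=0, q₋₁=0, q₋₂=1):
  k=0: a=11, p=11, q=1
  k=1: a=1, p=12, q=1
  k=2: a=1, p=23, q=2
  k=3: a=6, p=150, q=13
  k=4: a=2, p=323, q=28
  k=5: a=3, p=1119, q=97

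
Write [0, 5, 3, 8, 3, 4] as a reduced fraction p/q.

337/1793

Using pₖ = aₖpₖ₋₁ + pₖ₋₂ and qₖ = aₖqₖ₋₁ + qₖ₋₂:
  k=0: a=0, p=0, q=1
  k=1: a=5, p=1, q=5
  k=2: a=3, p=3, q=16
  k=3: a=8, p=25, q=133
  k=4: a=3, p=78, q=415
  k=5: a=4, p=337, q=1793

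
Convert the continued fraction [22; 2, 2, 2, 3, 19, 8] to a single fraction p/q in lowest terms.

142759/6369

Fold from the inside: start with 8/1.
  19 + 1/8 = 153/8
  3 + 8/153 = 467/153
  2 + 153/467 = 1087/467
  2 + 467/1087 = 2641/1087
  2 + 1087/2641 = 6369/2641
  22 + 2641/6369 = 142759/6369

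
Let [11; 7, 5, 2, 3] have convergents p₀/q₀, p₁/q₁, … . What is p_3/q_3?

Using pₖ = aₖpₖ₋₁ + pₖ₋₂, qₖ = aₖqₖ₋₁ + qₖ₋₂ (with p₋₁=1, p₋₂=0, q₋₁=0, q₋₂=1):
  k=0: a=11, p=11, q=1
  k=1: a=7, p=78, q=7
  k=2: a=5, p=401, q=36
  k=3: a=2, p=880, q=79

880/79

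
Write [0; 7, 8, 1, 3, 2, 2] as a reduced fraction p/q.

193/1373

Using pₖ = aₖpₖ₋₁ + pₖ₋₂ and qₖ = aₖqₖ₋₁ + qₖ₋₂:
  k=0: a=0, p=0, q=1
  k=1: a=7, p=1, q=7
  k=2: a=8, p=8, q=57
  k=3: a=1, p=9, q=64
  k=4: a=3, p=35, q=249
  k=5: a=2, p=79, q=562
  k=6: a=2, p=193, q=1373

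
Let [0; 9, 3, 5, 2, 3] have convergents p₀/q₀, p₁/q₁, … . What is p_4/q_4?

35/326

Using pₖ = aₖpₖ₋₁ + pₖ₋₂, qₖ = aₖqₖ₋₁ + qₖ₋₂ (with p₋₁=1, p₋₂=0, q₋₁=0, q₋₂=1):
  k=0: a=0, p=0, q=1
  k=1: a=9, p=1, q=9
  k=2: a=3, p=3, q=28
  k=3: a=5, p=16, q=149
  k=4: a=2, p=35, q=326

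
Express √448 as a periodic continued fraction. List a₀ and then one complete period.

a₀ = ⌊√448⌋ = 21.
With m₀=0, d₀=1 and mₖ₊₁ = dₖaₖ − mₖ, dₖ₊₁ = (n − mₖ₊₁²)/dₖ, aₖ₊₁ = ⌊(a₀+mₖ₊₁)/dₖ₊₁⌋:
  k=1: m=21, d=7, a=6
  k=2: m=21, d=1, a=42
d=1 and a=2a₀=42 at k=2, so the next step gives (m, d) = (21, 7) again — its k=1 value — and the period has length 2.

[21; 6, 42]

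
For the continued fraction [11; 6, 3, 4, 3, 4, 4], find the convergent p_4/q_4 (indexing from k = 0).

Using pₖ = aₖpₖ₋₁ + pₖ₋₂, qₖ = aₖqₖ₋₁ + qₖ₋₂ (with p₋₁=1, p₋₂=0, q₋₁=0, q₋₂=1):
  k=0: a=11, p=11, q=1
  k=1: a=6, p=67, q=6
  k=2: a=3, p=212, q=19
  k=3: a=4, p=915, q=82
  k=4: a=3, p=2957, q=265

2957/265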